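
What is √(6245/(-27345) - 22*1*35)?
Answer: I*√23037500751/5469 ≈ 27.753*I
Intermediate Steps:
√(6245/(-27345) - 22*1*35) = √(6245*(-1/27345) - 22*35) = √(-1249/5469 - 770) = √(-4212379/5469) = I*√23037500751/5469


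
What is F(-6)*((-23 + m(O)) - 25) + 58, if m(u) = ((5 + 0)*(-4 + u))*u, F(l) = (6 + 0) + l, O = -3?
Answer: 58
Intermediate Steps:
F(l) = 6 + l
m(u) = u*(-20 + 5*u) (m(u) = (5*(-4 + u))*u = (-20 + 5*u)*u = u*(-20 + 5*u))
F(-6)*((-23 + m(O)) - 25) + 58 = (6 - 6)*((-23 + 5*(-3)*(-4 - 3)) - 25) + 58 = 0*((-23 + 5*(-3)*(-7)) - 25) + 58 = 0*((-23 + 105) - 25) + 58 = 0*(82 - 25) + 58 = 0*57 + 58 = 0 + 58 = 58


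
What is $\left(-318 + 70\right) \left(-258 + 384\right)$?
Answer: $-31248$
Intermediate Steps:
$\left(-318 + 70\right) \left(-258 + 384\right) = \left(-248\right) 126 = -31248$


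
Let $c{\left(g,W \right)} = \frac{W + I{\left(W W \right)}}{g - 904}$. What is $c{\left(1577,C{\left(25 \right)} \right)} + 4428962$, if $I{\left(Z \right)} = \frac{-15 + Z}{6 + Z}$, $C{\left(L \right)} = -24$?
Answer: $\frac{578254132175}{130562} \approx 4.429 \cdot 10^{6}$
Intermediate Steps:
$I{\left(Z \right)} = \frac{-15 + Z}{6 + Z}$
$c{\left(g,W \right)} = \frac{W + \frac{-15 + W^{2}}{6 + W^{2}}}{-904 + g}$ ($c{\left(g,W \right)} = \frac{W + \frac{-15 + W W}{6 + W W}}{g - 904} = \frac{W + \frac{-15 + W^{2}}{6 + W^{2}}}{-904 + g}$)
$c{\left(1577,C{\left(25 \right)} \right)} + 4428962 = \frac{-15 + \left(-24\right)^{2} - 24 \left(6 + \left(-24\right)^{2}\right)}{\left(-904 + 1577\right) \left(6 + \left(-24\right)^{2}\right)} + 4428962 = \frac{-15 + 576 - 24 \left(6 + 576\right)}{673 \left(6 + 576\right)} + 4428962 = \frac{-15 + 576 - 13968}{673 \cdot 582} + 4428962 = \frac{1}{673} \cdot \frac{1}{582} \left(-15 + 576 - 13968\right) + 4428962 = \frac{1}{673} \cdot \frac{1}{582} \left(-13407\right) + 4428962 = - \frac{4469}{130562} + 4428962 = \frac{578254132175}{130562}$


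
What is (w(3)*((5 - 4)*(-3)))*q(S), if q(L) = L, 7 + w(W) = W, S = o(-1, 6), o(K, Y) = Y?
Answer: 72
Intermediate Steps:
S = 6
w(W) = -7 + W
(w(3)*((5 - 4)*(-3)))*q(S) = ((-7 + 3)*((5 - 4)*(-3)))*6 = -4*(-3)*6 = 12*6 = 72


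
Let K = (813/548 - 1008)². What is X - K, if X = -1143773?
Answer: -647710175033/300304 ≈ -2.1568e+6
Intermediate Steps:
K = 304230568041/300304 (K = (813*(1/548) - 1008)² = (813/548 - 1008)² = (-551571/548)² = 304230568041/300304 ≈ 1.0131e+6)
X - K = -1143773 - 1*304230568041/300304 = -1143773 - 304230568041/300304 = -647710175033/300304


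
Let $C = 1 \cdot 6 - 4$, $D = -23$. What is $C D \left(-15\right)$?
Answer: $690$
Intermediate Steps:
$C = 2$ ($C = 6 - 4 = 2$)
$C D \left(-15\right) = 2 \left(-23\right) \left(-15\right) = \left(-46\right) \left(-15\right) = 690$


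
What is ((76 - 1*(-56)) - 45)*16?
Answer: 1392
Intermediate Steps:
((76 - 1*(-56)) - 45)*16 = ((76 + 56) - 45)*16 = (132 - 45)*16 = 87*16 = 1392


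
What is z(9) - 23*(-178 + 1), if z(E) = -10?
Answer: 4061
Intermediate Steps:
z(9) - 23*(-178 + 1) = -10 - 23*(-178 + 1) = -10 - 23*(-177) = -10 + 4071 = 4061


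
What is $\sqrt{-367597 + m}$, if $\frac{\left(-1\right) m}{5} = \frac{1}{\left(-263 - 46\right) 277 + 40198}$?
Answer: $\frac{i \sqrt{30300374097798}}{9079} \approx 606.3 i$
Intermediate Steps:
$m = \frac{1}{9079}$ ($m = - \frac{5}{\left(-263 - 46\right) 277 + 40198} = - \frac{5}{\left(-309\right) 277 + 40198} = - \frac{5}{-85593 + 40198} = - \frac{5}{-45395} = \left(-5\right) \left(- \frac{1}{45395}\right) = \frac{1}{9079} \approx 0.00011014$)
$\sqrt{-367597 + m} = \sqrt{-367597 + \frac{1}{9079}} = \sqrt{- \frac{3337413162}{9079}} = \frac{i \sqrt{30300374097798}}{9079}$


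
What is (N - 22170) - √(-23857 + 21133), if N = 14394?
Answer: -7776 - 2*I*√681 ≈ -7776.0 - 52.192*I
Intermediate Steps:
(N - 22170) - √(-23857 + 21133) = (14394 - 22170) - √(-23857 + 21133) = -7776 - √(-2724) = -7776 - 2*I*√681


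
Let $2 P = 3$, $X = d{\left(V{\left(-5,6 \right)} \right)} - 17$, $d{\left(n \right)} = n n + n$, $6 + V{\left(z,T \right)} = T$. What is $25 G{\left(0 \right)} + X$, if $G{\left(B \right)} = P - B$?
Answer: $\frac{41}{2} \approx 20.5$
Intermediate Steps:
$V{\left(z,T \right)} = -6 + T$
$d{\left(n \right)} = n + n^{2}$ ($d{\left(n \right)} = n^{2} + n = n + n^{2}$)
$X = -17$ ($X = \left(-6 + 6\right) \left(1 + \left(-6 + 6\right)\right) - 17 = 0 \left(1 + 0\right) - 17 = 0 \cdot 1 - 17 = 0 - 17 = -17$)
$P = \frac{3}{2}$ ($P = \frac{1}{2} \cdot 3 = \frac{3}{2} \approx 1.5$)
$G{\left(B \right)} = \frac{3}{2} - B$
$25 G{\left(0 \right)} + X = 25 \left(\frac{3}{2} - 0\right) - 17 = 25 \left(\frac{3}{2} + 0\right) - 17 = 25 \cdot \frac{3}{2} - 17 = \frac{75}{2} - 17 = \frac{41}{2}$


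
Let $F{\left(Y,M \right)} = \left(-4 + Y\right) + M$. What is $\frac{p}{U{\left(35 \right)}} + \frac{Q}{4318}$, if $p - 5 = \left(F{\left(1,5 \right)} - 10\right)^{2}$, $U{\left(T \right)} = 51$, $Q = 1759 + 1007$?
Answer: $\frac{4304}{2159} \approx 1.9935$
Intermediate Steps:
$Q = 2766$
$F{\left(Y,M \right)} = -4 + M + Y$
$p = 69$ ($p = 5 + \left(\left(-4 + 5 + 1\right) - 10\right)^{2} = 5 + \left(2 - 10\right)^{2} = 5 + \left(-8\right)^{2} = 5 + 64 = 69$)
$\frac{p}{U{\left(35 \right)}} + \frac{Q}{4318} = \frac{69}{51} + \frac{2766}{4318} = 69 \cdot \frac{1}{51} + 2766 \cdot \frac{1}{4318} = \frac{23}{17} + \frac{1383}{2159} = \frac{4304}{2159}$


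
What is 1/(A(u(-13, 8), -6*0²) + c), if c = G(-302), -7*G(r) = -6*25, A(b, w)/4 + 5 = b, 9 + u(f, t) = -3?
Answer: -7/326 ≈ -0.021472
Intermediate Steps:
u(f, t) = -12 (u(f, t) = -9 - 3 = -12)
A(b, w) = -20 + 4*b
G(r) = 150/7 (G(r) = -(-6)*25/7 = -⅐*(-150) = 150/7)
c = 150/7 ≈ 21.429
1/(A(u(-13, 8), -6*0²) + c) = 1/((-20 + 4*(-12)) + 150/7) = 1/((-20 - 48) + 150/7) = 1/(-68 + 150/7) = 1/(-326/7) = -7/326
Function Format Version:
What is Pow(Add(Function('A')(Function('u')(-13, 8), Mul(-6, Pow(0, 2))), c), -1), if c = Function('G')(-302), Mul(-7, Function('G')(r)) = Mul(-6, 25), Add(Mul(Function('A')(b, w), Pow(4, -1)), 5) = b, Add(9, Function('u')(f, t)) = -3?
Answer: Rational(-7, 326) ≈ -0.021472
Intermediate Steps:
Function('u')(f, t) = -12 (Function('u')(f, t) = Add(-9, -3) = -12)
Function('A')(b, w) = Add(-20, Mul(4, b))
Function('G')(r) = Rational(150, 7) (Function('G')(r) = Mul(Rational(-1, 7), Mul(-6, 25)) = Mul(Rational(-1, 7), -150) = Rational(150, 7))
c = Rational(150, 7) ≈ 21.429
Pow(Add(Function('A')(Function('u')(-13, 8), Mul(-6, Pow(0, 2))), c), -1) = Pow(Add(Add(-20, Mul(4, -12)), Rational(150, 7)), -1) = Pow(Add(Add(-20, -48), Rational(150, 7)), -1) = Pow(Add(-68, Rational(150, 7)), -1) = Pow(Rational(-326, 7), -1) = Rational(-7, 326)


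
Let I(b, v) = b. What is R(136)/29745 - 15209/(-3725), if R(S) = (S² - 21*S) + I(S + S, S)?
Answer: 11370309/2462225 ≈ 4.6179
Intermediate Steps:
R(S) = S² - 19*S (R(S) = (S² - 21*S) + (S + S) = (S² - 21*S) + 2*S = S² - 19*S)
R(136)/29745 - 15209/(-3725) = (136*(-19 + 136))/29745 - 15209/(-3725) = (136*117)*(1/29745) - 15209*(-1/3725) = 15912*(1/29745) + 15209/3725 = 1768/3305 + 15209/3725 = 11370309/2462225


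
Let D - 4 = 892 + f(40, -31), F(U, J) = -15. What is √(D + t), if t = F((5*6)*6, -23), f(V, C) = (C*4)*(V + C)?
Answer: I*√235 ≈ 15.33*I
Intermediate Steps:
f(V, C) = 4*C*(C + V) (f(V, C) = (4*C)*(C + V) = 4*C*(C + V))
D = -220 (D = 4 + (892 + 4*(-31)*(-31 + 40)) = 4 + (892 + 4*(-31)*9) = 4 + (892 - 1116) = 4 - 224 = -220)
t = -15
√(D + t) = √(-220 - 15) = √(-235) = I*√235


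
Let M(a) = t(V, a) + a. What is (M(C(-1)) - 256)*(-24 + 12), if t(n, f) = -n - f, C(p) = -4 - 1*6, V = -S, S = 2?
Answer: 3048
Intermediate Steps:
V = -2 (V = -1*2 = -2)
C(p) = -10 (C(p) = -4 - 6 = -10)
t(n, f) = -f - n
M(a) = 2 (M(a) = (-a - 1*(-2)) + a = (-a + 2) + a = (2 - a) + a = 2)
(M(C(-1)) - 256)*(-24 + 12) = (2 - 256)*(-24 + 12) = -254*(-12) = 3048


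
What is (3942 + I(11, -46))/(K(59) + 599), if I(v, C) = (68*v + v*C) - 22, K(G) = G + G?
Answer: 4162/717 ≈ 5.8047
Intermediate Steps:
K(G) = 2*G
I(v, C) = -22 + 68*v + C*v (I(v, C) = (68*v + C*v) - 22 = -22 + 68*v + C*v)
(3942 + I(11, -46))/(K(59) + 599) = (3942 + (-22 + 68*11 - 46*11))/(2*59 + 599) = (3942 + (-22 + 748 - 506))/(118 + 599) = (3942 + 220)/717 = 4162*(1/717) = 4162/717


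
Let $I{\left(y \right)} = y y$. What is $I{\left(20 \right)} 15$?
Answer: $6000$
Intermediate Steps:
$I{\left(y \right)} = y^{2}$
$I{\left(20 \right)} 15 = 20^{2} \cdot 15 = 400 \cdot 15 = 6000$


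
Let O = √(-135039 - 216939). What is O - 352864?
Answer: -352864 + I*√351978 ≈ -3.5286e+5 + 593.28*I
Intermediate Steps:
O = I*√351978 (O = √(-351978) = I*√351978 ≈ 593.28*I)
O - 352864 = I*√351978 - 352864 = -352864 + I*√351978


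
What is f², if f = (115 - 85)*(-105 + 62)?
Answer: 1664100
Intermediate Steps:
f = -1290 (f = 30*(-43) = -1290)
f² = (-1290)² = 1664100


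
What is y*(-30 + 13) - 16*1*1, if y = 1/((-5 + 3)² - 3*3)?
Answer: -63/5 ≈ -12.600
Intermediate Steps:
y = -⅕ (y = 1/((-2)² - 9) = 1/(4 - 9) = 1/(-5) = -⅕ ≈ -0.20000)
y*(-30 + 13) - 16*1*1 = -(-30 + 13)/5 - 16*1*1 = -⅕*(-17) - 16*1 = 17/5 - 16 = -63/5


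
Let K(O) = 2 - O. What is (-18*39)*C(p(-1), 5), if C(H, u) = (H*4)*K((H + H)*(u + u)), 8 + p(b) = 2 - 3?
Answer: 4599504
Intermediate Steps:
p(b) = -9 (p(b) = -8 + (2 - 3) = -8 - 1 = -9)
C(H, u) = 4*H*(2 - 4*H*u) (C(H, u) = (H*4)*(2 - (H + H)*(u + u)) = (4*H)*(2 - 2*H*2*u) = (4*H)*(2 - 4*H*u) = 4*H*(2 - 4*H*u))
(-18*39)*C(p(-1), 5) = (-18*39)*(8*(-9)*(1 - 2*(-9)*5)) = -5616*(-9)*(1 + 90) = -5616*(-9)*91 = -702*(-6552) = 4599504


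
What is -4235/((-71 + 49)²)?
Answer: -35/4 ≈ -8.7500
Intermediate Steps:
-4235/((-71 + 49)²) = -4235/((-22)²) = -4235/484 = -1*35/4 = -35/4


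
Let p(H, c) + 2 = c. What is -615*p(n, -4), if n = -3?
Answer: 3690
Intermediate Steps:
p(H, c) = -2 + c
-615*p(n, -4) = -615*(-2 - 4) = -615*(-6) = 3690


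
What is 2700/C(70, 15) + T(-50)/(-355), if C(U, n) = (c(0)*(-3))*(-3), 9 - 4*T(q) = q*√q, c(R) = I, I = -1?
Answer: -426009/1420 - 25*I*√2/142 ≈ -300.01 - 0.24898*I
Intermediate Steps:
c(R) = -1
T(q) = 9/4 - q^(3/2)/4 (T(q) = 9/4 - q*√q/4 = 9/4 - q^(3/2)/4)
C(U, n) = -9 (C(U, n) = -1*(-3)*(-3) = 3*(-3) = -9)
2700/C(70, 15) + T(-50)/(-355) = 2700/(-9) + (9/4 - (-125)*I*√2/2)/(-355) = 2700*(-⅑) + (9/4 - (-125)*I*√2/2)*(-1/355) = -300 + (9/4 + 125*I*√2/2)*(-1/355) = -300 + (-9/1420 - 25*I*√2/142) = -426009/1420 - 25*I*√2/142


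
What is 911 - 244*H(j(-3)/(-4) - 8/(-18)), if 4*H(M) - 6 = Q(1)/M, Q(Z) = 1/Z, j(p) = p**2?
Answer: 37621/65 ≈ 578.78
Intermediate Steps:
Q(Z) = 1/Z
H(M) = 3/2 + 1/(4*M) (H(M) = 3/2 + (1/(1*M))/4 = 3/2 + (1/M)/4 = 3/2 + 1/(4*M))
911 - 244*H(j(-3)/(-4) - 8/(-18)) = 911 - 61*(1 + 6*((-3)**2/(-4) - 8/(-18)))/((-3)**2/(-4) - 8/(-18)) = 911 - 61*(1 + 6*(9*(-1/4) - 8*(-1/18)))/(9*(-1/4) - 8*(-1/18)) = 911 - 61*(1 + 6*(-9/4 + 4/9))/(-9/4 + 4/9) = 911 - 61*(1 + 6*(-65/36))/(-65/36) = 911 - 61*(-36)*(1 - 65/6)/65 = 911 - 61*(-36)*(-59)/(65*6) = 911 - 244*177/130 = 911 - 21594/65 = 37621/65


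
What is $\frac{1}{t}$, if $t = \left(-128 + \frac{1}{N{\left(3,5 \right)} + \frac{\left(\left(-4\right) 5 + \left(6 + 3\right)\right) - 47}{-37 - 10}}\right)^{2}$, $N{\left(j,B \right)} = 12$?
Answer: $\frac{386884}{6331225761} \approx 6.1107 \cdot 10^{-5}$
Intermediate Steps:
$t = \frac{6331225761}{386884}$ ($t = \left(-128 + \frac{1}{12 + \frac{\left(\left(-4\right) 5 + \left(6 + 3\right)\right) - 47}{-37 - 10}}\right)^{2} = \left(-128 + \frac{1}{12 + \frac{\left(-20 + 9\right) - 47}{-47}}\right)^{2} = \left(-128 + \frac{1}{12 + \left(-11 - 47\right) \left(- \frac{1}{47}\right)}\right)^{2} = \left(-128 + \frac{1}{12 - - \frac{58}{47}}\right)^{2} = \left(-128 + \frac{1}{12 + \frac{58}{47}}\right)^{2} = \left(-128 + \frac{1}{\frac{622}{47}}\right)^{2} = \left(-128 + \frac{47}{622}\right)^{2} = \left(- \frac{79569}{622}\right)^{2} = \frac{6331225761}{386884} \approx 16365.0$)
$\frac{1}{t} = \frac{1}{\frac{6331225761}{386884}} = \frac{386884}{6331225761}$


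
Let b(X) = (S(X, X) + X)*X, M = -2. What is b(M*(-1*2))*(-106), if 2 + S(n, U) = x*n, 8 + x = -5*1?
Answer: 21200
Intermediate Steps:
x = -13 (x = -8 - 5*1 = -8 - 5 = -13)
S(n, U) = -2 - 13*n
b(X) = X*(-2 - 12*X) (b(X) = ((-2 - 13*X) + X)*X = (-2 - 12*X)*X = X*(-2 - 12*X))
b(M*(-1*2))*(-106) = (2*(-(-2)*2)*(-1 - (-12)*(-1*2)))*(-106) = (2*(-2*(-2))*(-1 - (-12)*(-2)))*(-106) = (2*4*(-1 - 6*4))*(-106) = (2*4*(-1 - 24))*(-106) = (2*4*(-25))*(-106) = -200*(-106) = 21200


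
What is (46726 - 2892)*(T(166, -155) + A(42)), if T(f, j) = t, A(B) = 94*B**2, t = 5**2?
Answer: 7269474394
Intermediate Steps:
t = 25
T(f, j) = 25
(46726 - 2892)*(T(166, -155) + A(42)) = (46726 - 2892)*(25 + 94*42**2) = 43834*(25 + 94*1764) = 43834*(25 + 165816) = 43834*165841 = 7269474394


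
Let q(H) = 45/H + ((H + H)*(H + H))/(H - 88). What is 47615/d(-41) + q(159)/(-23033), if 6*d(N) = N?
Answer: -24761880294627/3553600339 ≈ -6968.1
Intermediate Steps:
d(N) = N/6
q(H) = 45/H + 4*H²/(-88 + H) (q(H) = 45/H + ((2*H)*(2*H))/(-88 + H) = 45/H + (4*H²)/(-88 + H) = 45/H + 4*H²/(-88 + H))
47615/d(-41) + q(159)/(-23033) = 47615/(((⅙)*(-41))) + ((-3960 + 4*159³ + 45*159)/(159*(-88 + 159)))/(-23033) = 47615/(-41/6) + ((1/159)*(-3960 + 4*4019679 + 7155)/71)*(-1/23033) = 47615*(-6/41) + ((1/159)*(1/71)*(-3960 + 16078716 + 7155))*(-1/23033) = -285690/41 + ((1/159)*(1/71)*16081911)*(-1/23033) = -285690/41 + (5360637/3763)*(-1/23033) = -285690/41 - 5360637/86673179 = -24761880294627/3553600339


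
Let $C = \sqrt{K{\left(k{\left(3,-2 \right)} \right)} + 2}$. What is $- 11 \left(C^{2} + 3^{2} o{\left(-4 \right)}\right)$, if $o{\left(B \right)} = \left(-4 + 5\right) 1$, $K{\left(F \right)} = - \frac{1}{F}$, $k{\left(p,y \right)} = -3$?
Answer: $- \frac{374}{3} \approx -124.67$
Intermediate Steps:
$o{\left(B \right)} = 1$ ($o{\left(B \right)} = 1 \cdot 1 = 1$)
$C = \frac{\sqrt{21}}{3}$ ($C = \sqrt{- \frac{1}{-3} + 2} = \sqrt{\left(-1\right) \left(- \frac{1}{3}\right) + 2} = \sqrt{\frac{1}{3} + 2} = \sqrt{\frac{7}{3}} = \frac{\sqrt{21}}{3} \approx 1.5275$)
$- 11 \left(C^{2} + 3^{2} o{\left(-4 \right)}\right) = - 11 \left(\left(\frac{\sqrt{21}}{3}\right)^{2} + 3^{2} \cdot 1\right) = - 11 \left(\frac{7}{3} + 9 \cdot 1\right) = - 11 \left(\frac{7}{3} + 9\right) = \left(-11\right) \frac{34}{3} = - \frac{374}{3}$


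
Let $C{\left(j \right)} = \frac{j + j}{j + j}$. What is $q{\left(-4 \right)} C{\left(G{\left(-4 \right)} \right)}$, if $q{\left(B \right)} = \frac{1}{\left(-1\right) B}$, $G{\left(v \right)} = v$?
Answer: $\frac{1}{4} \approx 0.25$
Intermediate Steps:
$q{\left(B \right)} = - \frac{1}{B}$
$C{\left(j \right)} = 1$ ($C{\left(j \right)} = \frac{2 j}{2 j} = 2 j \frac{1}{2 j} = 1$)
$q{\left(-4 \right)} C{\left(G{\left(-4 \right)} \right)} = - \frac{1}{-4} \cdot 1 = \left(-1\right) \left(- \frac{1}{4}\right) 1 = \frac{1}{4} \cdot 1 = \frac{1}{4}$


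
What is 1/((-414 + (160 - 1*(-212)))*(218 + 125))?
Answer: -1/14406 ≈ -6.9416e-5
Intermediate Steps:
1/((-414 + (160 - 1*(-212)))*(218 + 125)) = 1/((-414 + (160 + 212))*343) = 1/((-414 + 372)*343) = 1/(-42*343) = 1/(-14406) = -1/14406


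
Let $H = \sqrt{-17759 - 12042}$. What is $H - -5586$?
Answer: $5586 + i \sqrt{29801} \approx 5586.0 + 172.63 i$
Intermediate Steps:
$H = i \sqrt{29801}$ ($H = \sqrt{-29801} = i \sqrt{29801} \approx 172.63 i$)
$H - -5586 = i \sqrt{29801} - -5586 = i \sqrt{29801} + 5586 = 5586 + i \sqrt{29801}$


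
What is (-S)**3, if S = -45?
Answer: 91125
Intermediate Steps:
(-S)**3 = (-1*(-45))**3 = 45**3 = 91125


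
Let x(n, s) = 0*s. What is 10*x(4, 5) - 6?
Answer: -6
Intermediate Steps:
x(n, s) = 0
10*x(4, 5) - 6 = 10*0 - 6 = 0 - 6 = -6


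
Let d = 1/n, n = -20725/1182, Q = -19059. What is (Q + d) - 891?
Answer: -413464932/20725 ≈ -19950.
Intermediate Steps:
n = -20725/1182 (n = -20725*1/1182 = -20725/1182 ≈ -17.534)
d = -1182/20725 (d = 1/(-20725/1182) = -1182/20725 ≈ -0.057033)
(Q + d) - 891 = (-19059 - 1182/20725) - 891 = -394998957/20725 - 891 = -413464932/20725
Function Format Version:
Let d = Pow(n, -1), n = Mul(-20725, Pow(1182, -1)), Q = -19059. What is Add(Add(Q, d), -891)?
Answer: Rational(-413464932, 20725) ≈ -19950.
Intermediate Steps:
n = Rational(-20725, 1182) (n = Mul(-20725, Rational(1, 1182)) = Rational(-20725, 1182) ≈ -17.534)
d = Rational(-1182, 20725) (d = Pow(Rational(-20725, 1182), -1) = Rational(-1182, 20725) ≈ -0.057033)
Add(Add(Q, d), -891) = Add(Add(-19059, Rational(-1182, 20725)), -891) = Add(Rational(-394998957, 20725), -891) = Rational(-413464932, 20725)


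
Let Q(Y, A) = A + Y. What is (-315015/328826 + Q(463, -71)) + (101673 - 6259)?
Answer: 31503188741/328826 ≈ 95805.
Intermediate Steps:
(-315015/328826 + Q(463, -71)) + (101673 - 6259) = (-315015/328826 + (-71 + 463)) + (101673 - 6259) = (-315015*1/328826 + 392) + 95414 = (-315015/328826 + 392) + 95414 = 128584777/328826 + 95414 = 31503188741/328826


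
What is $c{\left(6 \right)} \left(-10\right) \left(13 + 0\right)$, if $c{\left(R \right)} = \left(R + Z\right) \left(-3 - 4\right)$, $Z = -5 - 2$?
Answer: $-910$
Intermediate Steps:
$Z = -7$ ($Z = -5 - 2 = -7$)
$c{\left(R \right)} = 49 - 7 R$ ($c{\left(R \right)} = \left(R - 7\right) \left(-3 - 4\right) = \left(-7 + R\right) \left(-7\right) = 49 - 7 R$)
$c{\left(6 \right)} \left(-10\right) \left(13 + 0\right) = \left(49 - 42\right) \left(-10\right) \left(13 + 0\right) = \left(49 - 42\right) \left(-10\right) 13 = 7 \left(-10\right) 13 = \left(-70\right) 13 = -910$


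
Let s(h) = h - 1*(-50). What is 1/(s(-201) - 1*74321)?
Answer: -1/74472 ≈ -1.3428e-5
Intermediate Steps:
s(h) = 50 + h (s(h) = h + 50 = 50 + h)
1/(s(-201) - 1*74321) = 1/((50 - 201) - 1*74321) = 1/(-151 - 74321) = 1/(-74472) = -1/74472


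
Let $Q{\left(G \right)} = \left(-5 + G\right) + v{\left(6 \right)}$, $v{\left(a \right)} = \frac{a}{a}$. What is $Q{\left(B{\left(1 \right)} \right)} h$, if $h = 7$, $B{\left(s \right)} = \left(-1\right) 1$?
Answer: $-35$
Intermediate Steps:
$B{\left(s \right)} = -1$
$v{\left(a \right)} = 1$
$Q{\left(G \right)} = -4 + G$ ($Q{\left(G \right)} = \left(-5 + G\right) + 1 = -4 + G$)
$Q{\left(B{\left(1 \right)} \right)} h = \left(-4 - 1\right) 7 = \left(-5\right) 7 = -35$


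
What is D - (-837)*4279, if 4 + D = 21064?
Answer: 3602583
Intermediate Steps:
D = 21060 (D = -4 + 21064 = 21060)
D - (-837)*4279 = 21060 - (-837)*4279 = 21060 - 1*(-3581523) = 21060 + 3581523 = 3602583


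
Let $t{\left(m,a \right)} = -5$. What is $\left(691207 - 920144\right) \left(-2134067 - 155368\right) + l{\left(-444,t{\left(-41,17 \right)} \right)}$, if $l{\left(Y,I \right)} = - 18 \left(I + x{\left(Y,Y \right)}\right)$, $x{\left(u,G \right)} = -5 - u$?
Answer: $524136372783$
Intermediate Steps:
$l{\left(Y,I \right)} = 90 - 18 I + 18 Y$ ($l{\left(Y,I \right)} = - 18 \left(I - \left(5 + Y\right)\right) = - 18 \left(-5 + I - Y\right) = 90 - 18 I + 18 Y$)
$\left(691207 - 920144\right) \left(-2134067 - 155368\right) + l{\left(-444,t{\left(-41,17 \right)} \right)} = \left(691207 - 920144\right) \left(-2134067 - 155368\right) + \left(90 - -90 + 18 \left(-444\right)\right) = \left(-228937\right) \left(-2289435\right) + \left(90 + 90 - 7992\right) = 524136380595 - 7812 = 524136372783$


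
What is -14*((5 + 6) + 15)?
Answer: -364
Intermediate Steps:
-14*((5 + 6) + 15) = -14*(11 + 15) = -14*26 = -364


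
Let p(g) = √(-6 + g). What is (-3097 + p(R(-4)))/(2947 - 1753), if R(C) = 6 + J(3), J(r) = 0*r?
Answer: -3097/1194 ≈ -2.5938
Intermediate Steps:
J(r) = 0
R(C) = 6 (R(C) = 6 + 0 = 6)
(-3097 + p(R(-4)))/(2947 - 1753) = (-3097 + √(-6 + 6))/(2947 - 1753) = (-3097 + √0)/1194 = (-3097 + 0)*(1/1194) = -3097*1/1194 = -3097/1194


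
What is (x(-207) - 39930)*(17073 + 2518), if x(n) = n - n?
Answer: -782268630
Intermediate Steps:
x(n) = 0
(x(-207) - 39930)*(17073 + 2518) = (0 - 39930)*(17073 + 2518) = -39930*19591 = -782268630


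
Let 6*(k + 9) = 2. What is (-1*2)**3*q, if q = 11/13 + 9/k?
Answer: 20/13 ≈ 1.5385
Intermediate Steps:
k = -26/3 (k = -9 + (1/6)*2 = -9 + 1/3 = -26/3 ≈ -8.6667)
q = -5/26 (q = 11/13 + 9/(-26/3) = 11*(1/13) + 9*(-3/26) = 11/13 - 27/26 = -5/26 ≈ -0.19231)
(-1*2)**3*q = (-1*2)**3*(-5/26) = (-2)**3*(-5/26) = -8*(-5/26) = 20/13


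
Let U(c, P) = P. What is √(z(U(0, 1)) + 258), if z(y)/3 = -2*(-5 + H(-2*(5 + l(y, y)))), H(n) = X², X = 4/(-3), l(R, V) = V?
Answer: 8*√39/3 ≈ 16.653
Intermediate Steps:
X = -4/3 (X = 4*(-⅓) = -4/3 ≈ -1.3333)
H(n) = 16/9 (H(n) = (-4/3)² = 16/9)
z(y) = 58/3 (z(y) = 3*(-2*(-5 + 16/9)) = 3*(-2*(-29/9)) = 3*(58/9) = 58/3)
√(z(U(0, 1)) + 258) = √(58/3 + 258) = √(832/3) = 8*√39/3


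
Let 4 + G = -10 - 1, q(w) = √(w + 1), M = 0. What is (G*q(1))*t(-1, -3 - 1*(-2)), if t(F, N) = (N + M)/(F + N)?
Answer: -15*√2/2 ≈ -10.607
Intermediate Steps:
t(F, N) = N/(F + N) (t(F, N) = (N + 0)/(F + N) = N/(F + N))
q(w) = √(1 + w)
G = -15 (G = -4 + (-10 - 1) = -4 - 11 = -15)
(G*q(1))*t(-1, -3 - 1*(-2)) = (-15*√(1 + 1))*((-3 - 1*(-2))/(-1 + (-3 - 1*(-2)))) = (-15*√2)*((-3 + 2)/(-1 + (-3 + 2))) = (-15*√2)*(-1/(-1 - 1)) = (-15*√2)*(-1/(-2)) = (-15*√2)*(-1*(-½)) = -15*√2*(½) = -15*√2/2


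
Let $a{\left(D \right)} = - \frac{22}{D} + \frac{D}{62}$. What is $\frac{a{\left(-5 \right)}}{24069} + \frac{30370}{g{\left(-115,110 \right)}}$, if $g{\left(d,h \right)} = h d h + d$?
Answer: $- \frac{44947808363}{2076676448970} \approx -0.021644$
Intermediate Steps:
$g{\left(d,h \right)} = d + d h^{2}$ ($g{\left(d,h \right)} = d h h + d = d h^{2} + d = d + d h^{2}$)
$a{\left(D \right)} = - \frac{22}{D} + \frac{D}{62}$ ($a{\left(D \right)} = - \frac{22}{D} + D \frac{1}{62} = - \frac{22}{D} + \frac{D}{62}$)
$\frac{a{\left(-5 \right)}}{24069} + \frac{30370}{g{\left(-115,110 \right)}} = \frac{- \frac{22}{-5} + \frac{1}{62} \left(-5\right)}{24069} + \frac{30370}{\left(-115\right) \left(1 + 110^{2}\right)} = \left(\left(-22\right) \left(- \frac{1}{5}\right) - \frac{5}{62}\right) \frac{1}{24069} + \frac{30370}{\left(-115\right) \left(1 + 12100\right)} = \left(\frac{22}{5} - \frac{5}{62}\right) \frac{1}{24069} + \frac{30370}{\left(-115\right) 12101} = \frac{1339}{310} \cdot \frac{1}{24069} + \frac{30370}{-1391615} = \frac{1339}{7461390} + 30370 \left(- \frac{1}{1391615}\right) = \frac{1339}{7461390} - \frac{6074}{278323} = - \frac{44947808363}{2076676448970}$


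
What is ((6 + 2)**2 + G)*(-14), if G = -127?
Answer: 882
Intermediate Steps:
((6 + 2)**2 + G)*(-14) = ((6 + 2)**2 - 127)*(-14) = (8**2 - 127)*(-14) = (64 - 127)*(-14) = -63*(-14) = 882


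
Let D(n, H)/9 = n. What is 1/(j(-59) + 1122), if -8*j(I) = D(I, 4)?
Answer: 8/9507 ≈ 0.00084149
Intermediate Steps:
D(n, H) = 9*n
j(I) = -9*I/8
1/(j(-59) + 1122) = 1/(-9/8*(-59) + 1122) = 1/(531/8 + 1122) = 1/(9507/8) = 8/9507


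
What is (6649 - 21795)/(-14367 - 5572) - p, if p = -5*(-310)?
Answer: -30890304/19939 ≈ -1549.2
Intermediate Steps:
p = 1550
(6649 - 21795)/(-14367 - 5572) - p = (6649 - 21795)/(-14367 - 5572) - 1*1550 = -15146/(-19939) - 1550 = -15146*(-1/19939) - 1550 = 15146/19939 - 1550 = -30890304/19939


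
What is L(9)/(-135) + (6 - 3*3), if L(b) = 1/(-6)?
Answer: -2429/810 ≈ -2.9988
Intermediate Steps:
L(b) = -⅙
L(9)/(-135) + (6 - 3*3) = -⅙/(-135) + (6 - 3*3) = -1/135*(-⅙) + (6 - 9) = 1/810 - 3 = -2429/810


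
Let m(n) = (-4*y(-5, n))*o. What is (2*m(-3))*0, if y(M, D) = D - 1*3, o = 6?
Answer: 0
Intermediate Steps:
y(M, D) = -3 + D (y(M, D) = D - 3 = -3 + D)
m(n) = 72 - 24*n (m(n) = -4*(-3 + n)*6 = (12 - 4*n)*6 = 72 - 24*n)
(2*m(-3))*0 = (2*(72 - 24*(-3)))*0 = (2*(72 + 72))*0 = (2*144)*0 = 288*0 = 0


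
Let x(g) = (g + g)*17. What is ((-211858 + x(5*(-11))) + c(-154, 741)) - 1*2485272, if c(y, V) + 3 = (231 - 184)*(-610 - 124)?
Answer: -2733501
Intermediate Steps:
c(y, V) = -34501 (c(y, V) = -3 + (231 - 184)*(-610 - 124) = -3 + 47*(-734) = -3 - 34498 = -34501)
x(g) = 34*g (x(g) = (2*g)*17 = 34*g)
((-211858 + x(5*(-11))) + c(-154, 741)) - 1*2485272 = ((-211858 + 34*(5*(-11))) - 34501) - 1*2485272 = ((-211858 + 34*(-55)) - 34501) - 2485272 = ((-211858 - 1870) - 34501) - 2485272 = (-213728 - 34501) - 2485272 = -248229 - 2485272 = -2733501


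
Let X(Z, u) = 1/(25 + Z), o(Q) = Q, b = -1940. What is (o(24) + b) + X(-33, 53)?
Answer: -15329/8 ≈ -1916.1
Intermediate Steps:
(o(24) + b) + X(-33, 53) = (24 - 1940) + 1/(25 - 33) = -1916 + 1/(-8) = -1916 - 1/8 = -15329/8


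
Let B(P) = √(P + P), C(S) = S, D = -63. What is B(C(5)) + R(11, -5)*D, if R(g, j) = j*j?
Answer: -1575 + √10 ≈ -1571.8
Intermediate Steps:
R(g, j) = j²
B(P) = √2*√P (B(P) = √(2*P) = √2*√P)
B(C(5)) + R(11, -5)*D = √2*√5 + (-5)²*(-63) = √10 + 25*(-63) = √10 - 1575 = -1575 + √10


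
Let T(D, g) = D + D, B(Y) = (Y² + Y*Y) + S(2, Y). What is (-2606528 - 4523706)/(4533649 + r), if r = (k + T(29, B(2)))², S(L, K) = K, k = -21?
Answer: -3565117/2267509 ≈ -1.5723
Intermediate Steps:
B(Y) = Y + 2*Y² (B(Y) = (Y² + Y*Y) + Y = (Y² + Y²) + Y = 2*Y² + Y = Y + 2*Y²)
T(D, g) = 2*D
r = 1369 (r = (-21 + 2*29)² = (-21 + 58)² = 37² = 1369)
(-2606528 - 4523706)/(4533649 + r) = (-2606528 - 4523706)/(4533649 + 1369) = -7130234/4535018 = -7130234*1/4535018 = -3565117/2267509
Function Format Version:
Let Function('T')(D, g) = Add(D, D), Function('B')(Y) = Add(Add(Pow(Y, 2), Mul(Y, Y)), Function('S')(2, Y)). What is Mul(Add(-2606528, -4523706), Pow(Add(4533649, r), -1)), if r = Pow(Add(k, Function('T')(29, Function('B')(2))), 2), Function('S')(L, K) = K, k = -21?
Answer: Rational(-3565117, 2267509) ≈ -1.5723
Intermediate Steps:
Function('B')(Y) = Add(Y, Mul(2, Pow(Y, 2))) (Function('B')(Y) = Add(Add(Pow(Y, 2), Mul(Y, Y)), Y) = Add(Add(Pow(Y, 2), Pow(Y, 2)), Y) = Add(Mul(2, Pow(Y, 2)), Y) = Add(Y, Mul(2, Pow(Y, 2))))
Function('T')(D, g) = Mul(2, D)
r = 1369 (r = Pow(Add(-21, Mul(2, 29)), 2) = Pow(Add(-21, 58), 2) = Pow(37, 2) = 1369)
Mul(Add(-2606528, -4523706), Pow(Add(4533649, r), -1)) = Mul(Add(-2606528, -4523706), Pow(Add(4533649, 1369), -1)) = Mul(-7130234, Pow(4535018, -1)) = Mul(-7130234, Rational(1, 4535018)) = Rational(-3565117, 2267509)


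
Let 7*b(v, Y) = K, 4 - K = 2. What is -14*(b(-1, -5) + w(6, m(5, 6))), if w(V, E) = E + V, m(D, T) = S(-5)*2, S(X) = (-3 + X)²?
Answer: -1880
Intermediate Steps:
K = 2 (K = 4 - 1*2 = 4 - 2 = 2)
m(D, T) = 128 (m(D, T) = (-3 - 5)²*2 = (-8)²*2 = 64*2 = 128)
b(v, Y) = 2/7 (b(v, Y) = (⅐)*2 = 2/7)
-14*(b(-1, -5) + w(6, m(5, 6))) = -14*(2/7 + (128 + 6)) = -14*(2/7 + 134) = -14*940/7 = -1880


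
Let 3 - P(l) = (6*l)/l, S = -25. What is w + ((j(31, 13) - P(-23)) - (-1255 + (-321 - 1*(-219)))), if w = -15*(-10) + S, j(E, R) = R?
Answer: 1498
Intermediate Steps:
w = 125 (w = -15*(-10) - 25 = 150 - 25 = 125)
P(l) = -3 (P(l) = 3 - 6*l/l = 3 - 1*6 = 3 - 6 = -3)
w + ((j(31, 13) - P(-23)) - (-1255 + (-321 - 1*(-219)))) = 125 + ((13 - 1*(-3)) - (-1255 + (-321 - 1*(-219)))) = 125 + ((13 + 3) - (-1255 + (-321 + 219))) = 125 + (16 - (-1255 - 102)) = 125 + (16 - 1*(-1357)) = 125 + (16 + 1357) = 125 + 1373 = 1498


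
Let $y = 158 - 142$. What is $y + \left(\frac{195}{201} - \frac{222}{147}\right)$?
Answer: $\frac{50755}{3283} \approx 15.46$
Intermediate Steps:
$y = 16$ ($y = 158 - 142 = 16$)
$y + \left(\frac{195}{201} - \frac{222}{147}\right) = 16 + \left(\frac{195}{201} - \frac{222}{147}\right) = 16 + \left(195 \cdot \frac{1}{201} - \frac{74}{49}\right) = 16 + \left(\frac{65}{67} - \frac{74}{49}\right) = 16 - \frac{1773}{3283} = \frac{50755}{3283}$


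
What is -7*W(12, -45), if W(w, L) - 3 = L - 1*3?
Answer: 315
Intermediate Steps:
W(w, L) = L (W(w, L) = 3 + (L - 1*3) = 3 + (L - 3) = 3 + (-3 + L) = L)
-7*W(12, -45) = -7*(-45) = 315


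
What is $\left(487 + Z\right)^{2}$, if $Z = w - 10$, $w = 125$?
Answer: $362404$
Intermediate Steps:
$Z = 115$ ($Z = 125 - 10 = 115$)
$\left(487 + Z\right)^{2} = \left(487 + 115\right)^{2} = 602^{2} = 362404$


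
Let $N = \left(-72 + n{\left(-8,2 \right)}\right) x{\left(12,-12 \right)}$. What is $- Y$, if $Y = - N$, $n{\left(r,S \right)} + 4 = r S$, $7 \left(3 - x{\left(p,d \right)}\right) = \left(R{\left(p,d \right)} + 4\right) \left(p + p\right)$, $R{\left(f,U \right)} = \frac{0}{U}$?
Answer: $\frac{6900}{7} \approx 985.71$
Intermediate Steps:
$R{\left(f,U \right)} = 0$
$x{\left(p,d \right)} = 3 - \frac{8 p}{7}$ ($x{\left(p,d \right)} = 3 - \frac{\left(0 + 4\right) \left(p + p\right)}{7} = 3 - \frac{4 \cdot 2 p}{7} = 3 - \frac{8 p}{7}$)
$n{\left(r,S \right)} = -4 + S r$ ($n{\left(r,S \right)} = -4 + r S = -4 + S r$)
$N = \frac{6900}{7}$ ($N = \left(-72 + \left(-4 + 2 \left(-8\right)\right)\right) \left(3 - \frac{96}{7}\right) = \left(-72 - 20\right) \left(3 - \frac{96}{7}\right) = \left(-72 - 20\right) \left(- \frac{75}{7}\right) = \left(-92\right) \left(- \frac{75}{7}\right) = \frac{6900}{7} \approx 985.71$)
$Y = - \frac{6900}{7}$ ($Y = \left(-1\right) \frac{6900}{7} = - \frac{6900}{7} \approx -985.71$)
$- Y = \left(-1\right) \left(- \frac{6900}{7}\right) = \frac{6900}{7}$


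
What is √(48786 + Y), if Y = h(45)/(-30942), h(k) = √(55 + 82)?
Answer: √(576642909384 - 382*√137)/3438 ≈ 220.88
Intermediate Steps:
h(k) = √137
Y = -√137/30942 (Y = √137/(-30942) = √137*(-1/30942) = -√137/30942 ≈ -0.00037828)
√(48786 + Y) = √(48786 - √137/30942)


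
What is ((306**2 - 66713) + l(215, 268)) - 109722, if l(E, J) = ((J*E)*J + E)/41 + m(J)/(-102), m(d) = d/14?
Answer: 4300996165/14637 ≈ 2.9384e+5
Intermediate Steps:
m(d) = d/14 (m(d) = d*(1/14) = d/14)
l(E, J) = -J/1428 + E/41 + E*J**2/41 (l(E, J) = ((J*E)*J + E)/41 + (J/14)/(-102) = ((E*J)*J + E)*(1/41) + (J/14)*(-1/102) = (E*J**2 + E)*(1/41) - J/1428 = (E + E*J**2)*(1/41) - J/1428 = (E/41 + E*J**2/41) - J/1428 = -J/1428 + E/41 + E*J**2/41)
((306**2 - 66713) + l(215, 268)) - 109722 = ((306**2 - 66713) + (-1/1428*268 + (1/41)*215 + (1/41)*215*268**2)) - 109722 = ((93636 - 66713) + (-67/357 + 215/41 + (1/41)*215*71824)) - 109722 = (26923 + (-67/357 + 215/41 + 15442160/41)) - 109722 = (26923 + 5512925128/14637) - 109722 = 5906997079/14637 - 109722 = 4300996165/14637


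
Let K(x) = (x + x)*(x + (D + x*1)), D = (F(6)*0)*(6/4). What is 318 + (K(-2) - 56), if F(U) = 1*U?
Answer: 278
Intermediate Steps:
F(U) = U
D = 0 (D = (6*0)*(6/4) = 0*(6*(1/4)) = 0*(3/2) = 0)
K(x) = 4*x**2 (K(x) = (x + x)*(x + (0 + x*1)) = (2*x)*(x + (0 + x)) = (2*x)*(x + x) = (2*x)*(2*x) = 4*x**2)
318 + (K(-2) - 56) = 318 + (4*(-2)**2 - 56) = 318 + (4*4 - 56) = 318 + (16 - 56) = 318 - 40 = 278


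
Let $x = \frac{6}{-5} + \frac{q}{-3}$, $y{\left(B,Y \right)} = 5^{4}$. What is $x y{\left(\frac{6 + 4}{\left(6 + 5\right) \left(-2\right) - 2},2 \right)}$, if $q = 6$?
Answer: $-2000$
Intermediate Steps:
$y{\left(B,Y \right)} = 625$
$x = - \frac{16}{5}$ ($x = \frac{6}{-5} + \frac{6}{-3} = 6 \left(- \frac{1}{5}\right) + 6 \left(- \frac{1}{3}\right) = - \frac{6}{5} - 2 = - \frac{16}{5} \approx -3.2$)
$x y{\left(\frac{6 + 4}{\left(6 + 5\right) \left(-2\right) - 2},2 \right)} = \left(- \frac{16}{5}\right) 625 = -2000$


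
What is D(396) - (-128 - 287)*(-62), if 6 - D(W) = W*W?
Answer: -182540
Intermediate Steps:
D(W) = 6 - W² (D(W) = 6 - W*W = 6 - W²)
D(396) - (-128 - 287)*(-62) = (6 - 1*396²) - (-128 - 287)*(-62) = (6 - 1*156816) - (-415)*(-62) = (6 - 156816) - 1*25730 = -156810 - 25730 = -182540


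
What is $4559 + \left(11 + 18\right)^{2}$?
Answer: $5400$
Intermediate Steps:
$4559 + \left(11 + 18\right)^{2} = 4559 + 29^{2} = 4559 + 841 = 5400$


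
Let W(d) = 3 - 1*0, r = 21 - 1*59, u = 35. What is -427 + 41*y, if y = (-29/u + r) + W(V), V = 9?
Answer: -66359/35 ≈ -1896.0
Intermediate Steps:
r = -38 (r = 21 - 59 = -38)
W(d) = 3 (W(d) = 3 + 0 = 3)
y = -1254/35 (y = (-29/35 - 38) + 3 = -1359/35 + 3 = -1254/35 ≈ -35.829)
-427 + 41*y = -427 + 41*(-1254/35) = -427 - 51414/35 = -66359/35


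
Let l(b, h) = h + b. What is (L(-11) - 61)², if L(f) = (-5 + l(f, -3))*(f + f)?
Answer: 127449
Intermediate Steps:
l(b, h) = b + h
L(f) = 2*f*(-8 + f) (L(f) = (-5 + (f - 3))*(f + f) = (-5 + (-3 + f))*(2*f) = (-8 + f)*(2*f) = 2*f*(-8 + f))
(L(-11) - 61)² = (2*(-11)*(-8 - 11) - 61)² = (2*(-11)*(-19) - 61)² = (418 - 61)² = 357² = 127449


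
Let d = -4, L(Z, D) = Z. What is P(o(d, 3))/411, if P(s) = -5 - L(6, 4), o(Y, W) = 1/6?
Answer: -11/411 ≈ -0.026764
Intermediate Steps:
o(Y, W) = 1/6
P(s) = -11 (P(s) = -5 - 1*6 = -5 - 6 = -11)
P(o(d, 3))/411 = -11/411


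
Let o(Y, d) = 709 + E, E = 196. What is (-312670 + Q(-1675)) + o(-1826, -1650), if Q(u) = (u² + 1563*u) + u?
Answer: -125840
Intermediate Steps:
Q(u) = u² + 1564*u
o(Y, d) = 905 (o(Y, d) = 709 + 196 = 905)
(-312670 + Q(-1675)) + o(-1826, -1650) = (-312670 - 1675*(1564 - 1675)) + 905 = (-312670 - 1675*(-111)) + 905 = (-312670 + 185925) + 905 = -126745 + 905 = -125840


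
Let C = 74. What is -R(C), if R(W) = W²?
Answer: -5476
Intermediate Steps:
-R(C) = -1*74² = -1*5476 = -5476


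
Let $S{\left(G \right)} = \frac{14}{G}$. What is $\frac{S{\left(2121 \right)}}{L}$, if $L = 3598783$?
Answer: $\frac{2}{1090431249} \approx 1.8341 \cdot 10^{-9}$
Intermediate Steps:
$\frac{S{\left(2121 \right)}}{L} = \frac{14 \cdot \frac{1}{2121}}{3598783} = 14 \cdot \frac{1}{2121} \cdot \frac{1}{3598783} = \frac{2}{303} \cdot \frac{1}{3598783} = \frac{2}{1090431249}$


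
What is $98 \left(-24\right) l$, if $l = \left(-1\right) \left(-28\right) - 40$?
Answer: $28224$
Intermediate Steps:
$l = -12$ ($l = 28 - 40 = -12$)
$98 \left(-24\right) l = 98 \left(-24\right) \left(-12\right) = \left(-2352\right) \left(-12\right) = 28224$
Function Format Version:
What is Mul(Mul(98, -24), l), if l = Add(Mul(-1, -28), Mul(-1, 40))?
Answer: 28224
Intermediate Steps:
l = -12 (l = Add(28, -40) = -12)
Mul(Mul(98, -24), l) = Mul(Mul(98, -24), -12) = Mul(-2352, -12) = 28224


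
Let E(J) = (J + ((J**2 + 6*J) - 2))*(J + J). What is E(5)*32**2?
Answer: 593920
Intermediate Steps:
E(J) = 2*J*(-2 + J**2 + 7*J) (E(J) = (J + (-2 + J**2 + 6*J))*(2*J) = (-2 + J**2 + 7*J)*(2*J) = 2*J*(-2 + J**2 + 7*J))
E(5)*32**2 = (2*5*(-2 + 5**2 + 7*5))*32**2 = (2*5*(-2 + 25 + 35))*1024 = (2*5*58)*1024 = 580*1024 = 593920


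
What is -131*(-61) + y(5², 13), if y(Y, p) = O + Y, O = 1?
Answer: 8017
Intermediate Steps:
y(Y, p) = 1 + Y
-131*(-61) + y(5², 13) = -131*(-61) + (1 + 5²) = 7991 + (1 + 25) = 7991 + 26 = 8017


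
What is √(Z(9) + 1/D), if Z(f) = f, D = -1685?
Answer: 2*√6387835/1685 ≈ 2.9999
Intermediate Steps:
√(Z(9) + 1/D) = √(9 + 1/(-1685)) = √(9 - 1/1685) = √(15164/1685) = 2*√6387835/1685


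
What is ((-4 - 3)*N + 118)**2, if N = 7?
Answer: 4761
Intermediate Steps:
((-4 - 3)*N + 118)**2 = ((-4 - 3)*7 + 118)**2 = (-7*7 + 118)**2 = (-49 + 118)**2 = 69**2 = 4761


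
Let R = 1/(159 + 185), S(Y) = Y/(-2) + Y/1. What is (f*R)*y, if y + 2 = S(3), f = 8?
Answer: -1/86 ≈ -0.011628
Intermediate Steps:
S(Y) = Y/2 (S(Y) = Y*(-½) + Y*1 = -Y/2 + Y = Y/2)
R = 1/344 ≈ 0.0029070
y = -½ (y = -2 + (½)*3 = -2 + 3/2 = -½ ≈ -0.50000)
(f*R)*y = (8*(1/344))*(-½) = (1/43)*(-½) = -1/86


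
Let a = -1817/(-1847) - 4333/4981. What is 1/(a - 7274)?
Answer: -9199907/66919076092 ≈ -0.00013748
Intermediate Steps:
a = 1047426/9199907 (a = -1817*(-1/1847) - 4333*1/4981 = 1817/1847 - 4333/4981 = 1047426/9199907 ≈ 0.11385)
1/(a - 7274) = 1/(1047426/9199907 - 7274) = 1/(-66919076092/9199907) = -9199907/66919076092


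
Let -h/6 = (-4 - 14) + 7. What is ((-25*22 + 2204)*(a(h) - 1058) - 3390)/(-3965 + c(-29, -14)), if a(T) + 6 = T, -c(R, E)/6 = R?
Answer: 1654082/3791 ≈ 436.32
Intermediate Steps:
c(R, E) = -6*R
h = 66 (h = -6*((-4 - 14) + 7) = -6*(-18 + 7) = -6*(-11) = 66)
a(T) = -6 + T
((-25*22 + 2204)*(a(h) - 1058) - 3390)/(-3965 + c(-29, -14)) = ((-25*22 + 2204)*((-6 + 66) - 1058) - 3390)/(-3965 - 6*(-29)) = ((-550 + 2204)*(60 - 1058) - 3390)/(-3965 + 174) = (1654*(-998) - 3390)/(-3791) = (-1650692 - 3390)*(-1/3791) = -1654082*(-1/3791) = 1654082/3791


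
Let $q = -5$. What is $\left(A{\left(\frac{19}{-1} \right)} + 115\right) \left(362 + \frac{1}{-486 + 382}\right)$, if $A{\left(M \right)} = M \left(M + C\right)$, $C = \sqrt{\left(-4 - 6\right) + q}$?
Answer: $\frac{4479993}{26} - \frac{715293 i \sqrt{15}}{104} \approx 1.7231 \cdot 10^{5} - 26638.0 i$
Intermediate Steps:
$C = i \sqrt{15}$ ($C = \sqrt{\left(-4 - 6\right) - 5} = \sqrt{-10 - 5} = \sqrt{-15} = i \sqrt{15} \approx 3.873 i$)
$A{\left(M \right)} = M \left(M + i \sqrt{15}\right)$
$\left(A{\left(\frac{19}{-1} \right)} + 115\right) \left(362 + \frac{1}{-486 + 382}\right) = \left(\frac{19}{-1} \left(\frac{19}{-1} + i \sqrt{15}\right) + 115\right) \left(362 + \frac{1}{-486 + 382}\right) = \left(19 \left(-1\right) \left(19 \left(-1\right) + i \sqrt{15}\right) + 115\right) \left(362 + \frac{1}{-104}\right) = \left(- 19 \left(-19 + i \sqrt{15}\right) + 115\right) \left(362 - \frac{1}{104}\right) = \left(\left(361 - 19 i \sqrt{15}\right) + 115\right) \frac{37647}{104} = \left(476 - 19 i \sqrt{15}\right) \frac{37647}{104} = \frac{4479993}{26} - \frac{715293 i \sqrt{15}}{104}$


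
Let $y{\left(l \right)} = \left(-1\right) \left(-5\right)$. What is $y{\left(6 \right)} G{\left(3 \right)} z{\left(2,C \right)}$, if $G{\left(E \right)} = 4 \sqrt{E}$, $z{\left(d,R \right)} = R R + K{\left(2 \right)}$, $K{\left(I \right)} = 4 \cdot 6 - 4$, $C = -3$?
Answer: $580 \sqrt{3} \approx 1004.6$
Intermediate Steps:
$K{\left(I \right)} = 20$ ($K{\left(I \right)} = 24 - 4 = 20$)
$y{\left(l \right)} = 5$
$z{\left(d,R \right)} = 20 + R^{2}$ ($z{\left(d,R \right)} = R R + 20 = R^{2} + 20 = 20 + R^{2}$)
$y{\left(6 \right)} G{\left(3 \right)} z{\left(2,C \right)} = 5 \cdot 4 \sqrt{3} \left(20 + \left(-3\right)^{2}\right) = 20 \sqrt{3} \left(20 + 9\right) = 20 \sqrt{3} \cdot 29 = 580 \sqrt{3}$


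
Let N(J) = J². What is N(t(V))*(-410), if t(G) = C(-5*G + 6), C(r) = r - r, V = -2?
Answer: 0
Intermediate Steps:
C(r) = 0
t(G) = 0
N(t(V))*(-410) = 0²*(-410) = 0*(-410) = 0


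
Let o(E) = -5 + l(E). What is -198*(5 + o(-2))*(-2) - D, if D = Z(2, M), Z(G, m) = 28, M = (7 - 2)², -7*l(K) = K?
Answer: 596/7 ≈ 85.143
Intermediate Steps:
l(K) = -K/7
o(E) = -5 - E/7
M = 25 (M = 5² = 25)
D = 28
-198*(5 + o(-2))*(-2) - D = -198*(5 + (-5 - ⅐*(-2)))*(-2) - 1*28 = -198*(5 + (-5 + 2/7))*(-2) - 28 = -198*(5 - 33/7)*(-2) - 28 = -396*(-2)/7 - 28 = -198*(-4/7) - 28 = 792/7 - 28 = 596/7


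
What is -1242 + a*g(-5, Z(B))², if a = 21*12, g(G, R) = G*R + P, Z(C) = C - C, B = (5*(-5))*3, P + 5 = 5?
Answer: -1242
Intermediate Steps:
P = 0 (P = -5 + 5 = 0)
B = -75 (B = -25*3 = -75)
Z(C) = 0
g(G, R) = G*R (g(G, R) = G*R + 0 = G*R)
a = 252
-1242 + a*g(-5, Z(B))² = -1242 + 252*(-5*0)² = -1242 + 252*0² = -1242 + 252*0 = -1242 + 0 = -1242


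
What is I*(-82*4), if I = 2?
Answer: -656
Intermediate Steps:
I*(-82*4) = 2*(-82*4) = 2*(-328) = -656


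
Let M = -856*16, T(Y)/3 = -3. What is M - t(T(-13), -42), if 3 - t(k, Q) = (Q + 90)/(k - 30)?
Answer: -178103/13 ≈ -13700.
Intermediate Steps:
T(Y) = -9 (T(Y) = 3*(-3) = -9)
t(k, Q) = 3 - (90 + Q)/(-30 + k) (t(k, Q) = 3 - (Q + 90)/(k - 30) = 3 - (90 + Q)/(-30 + k))
M = -13696
M - t(T(-13), -42) = -13696 - (-180 - 1*(-42) + 3*(-9))/(-30 - 9) = -13696 - (-180 + 42 - 27)/(-39) = -13696 - (-1)*(-165)/39 = -13696 - 1*55/13 = -13696 - 55/13 = -178103/13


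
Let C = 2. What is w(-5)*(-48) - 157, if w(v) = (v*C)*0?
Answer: -157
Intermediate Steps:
w(v) = 0 (w(v) = (v*2)*0 = (2*v)*0 = 0)
w(-5)*(-48) - 157 = 0*(-48) - 157 = 0 - 157 = -157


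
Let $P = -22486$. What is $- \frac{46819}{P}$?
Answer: $\frac{46819}{22486} \approx 2.0821$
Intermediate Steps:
$- \frac{46819}{P} = - \frac{46819}{-22486} = \left(-46819\right) \left(- \frac{1}{22486}\right) = \frac{46819}{22486}$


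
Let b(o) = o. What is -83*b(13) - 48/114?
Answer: -20509/19 ≈ -1079.4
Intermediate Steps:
-83*b(13) - 48/114 = -83*13 - 48/114 = -1079 - 48*1/114 = -1079 - 8/19 = -20509/19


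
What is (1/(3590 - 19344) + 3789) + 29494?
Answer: 524340381/15754 ≈ 33283.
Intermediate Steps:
(1/(3590 - 19344) + 3789) + 29494 = (1/(-15754) + 3789) + 29494 = (-1/15754 + 3789) + 29494 = 59691905/15754 + 29494 = 524340381/15754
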